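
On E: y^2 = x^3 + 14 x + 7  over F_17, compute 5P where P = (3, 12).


k = 5 = 101_2 (binary, LSB first: 101)
Double-and-add from P = (3, 12):
  bit 0 = 1: acc = O + (3, 12) = (3, 12)
  bit 1 = 0: acc unchanged = (3, 12)
  bit 2 = 1: acc = (3, 12) + (6, 1) = (12, 4)

5P = (12, 4)


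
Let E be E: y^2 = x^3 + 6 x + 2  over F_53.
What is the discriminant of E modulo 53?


4 a^3 + 27 b^2 = 4*6^3 + 27*2^2 = 864 + 108 = 972
Delta = -16 * (972) = -15552
Delta mod 53 = 30

Delta = 30 (mod 53)


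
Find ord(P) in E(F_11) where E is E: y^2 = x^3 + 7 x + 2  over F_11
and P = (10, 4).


Compute successive multiples of P until we hit O:
  1P = (10, 4)
  2P = (7, 8)
  3P = (8, 8)
  4P = (8, 3)
  5P = (7, 3)
  6P = (10, 7)
  7P = O

ord(P) = 7


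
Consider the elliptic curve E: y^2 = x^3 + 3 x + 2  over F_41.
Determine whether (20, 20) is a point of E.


Check whether y^2 = x^3 + 3 x + 2 (mod 41) for (x, y) = (20, 20).
LHS: y^2 = 20^2 mod 41 = 31
RHS: x^3 + 3 x + 2 = 20^3 + 3*20 + 2 mod 41 = 26
LHS != RHS

No, not on the curve


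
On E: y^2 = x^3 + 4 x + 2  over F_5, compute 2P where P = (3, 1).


Doubling: s = (3 x1^2 + a) / (2 y1)
s = (3*3^2 + 4) / (2*1) mod 5 = 3
x3 = s^2 - 2 x1 mod 5 = 3^2 - 2*3 = 3
y3 = s (x1 - x3) - y1 mod 5 = 3 * (3 - 3) - 1 = 4

2P = (3, 4)


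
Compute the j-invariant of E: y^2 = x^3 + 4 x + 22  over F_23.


Delta = -16(4 a^3 + 27 b^2) mod 23 = 3
-1728 * (4 a)^3 = -1728 * (4*4)^3 mod 23 = 17
j = 17 * 3^(-1) mod 23 = 21

j = 21 (mod 23)


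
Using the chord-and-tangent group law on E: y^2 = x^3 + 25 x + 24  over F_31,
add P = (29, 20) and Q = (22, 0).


P != Q, so use the chord formula.
s = (y2 - y1) / (x2 - x1) = (11) / (24) mod 31 = 25
x3 = s^2 - x1 - x2 mod 31 = 25^2 - 29 - 22 = 16
y3 = s (x1 - x3) - y1 mod 31 = 25 * (29 - 16) - 20 = 26

P + Q = (16, 26)


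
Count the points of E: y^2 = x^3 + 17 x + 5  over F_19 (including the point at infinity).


For each x in F_19, count y with y^2 = x^3 + 17 x + 5 mod 19:
  x = 0: RHS = 5, y in [9, 10]  -> 2 point(s)
  x = 1: RHS = 4, y in [2, 17]  -> 2 point(s)
  x = 2: RHS = 9, y in [3, 16]  -> 2 point(s)
  x = 3: RHS = 7, y in [8, 11]  -> 2 point(s)
  x = 4: RHS = 4, y in [2, 17]  -> 2 point(s)
  x = 5: RHS = 6, y in [5, 14]  -> 2 point(s)
  x = 6: RHS = 0, y in [0]  -> 1 point(s)
  x = 7: RHS = 11, y in [7, 12]  -> 2 point(s)
  x = 8: RHS = 7, y in [8, 11]  -> 2 point(s)
  x = 10: RHS = 16, y in [4, 15]  -> 2 point(s)
  x = 14: RHS = 4, y in [2, 17]  -> 2 point(s)
  x = 15: RHS = 6, y in [5, 14]  -> 2 point(s)
  x = 17: RHS = 1, y in [1, 18]  -> 2 point(s)
  x = 18: RHS = 6, y in [5, 14]  -> 2 point(s)
Affine points: 27. Add the point at infinity: total = 28.

#E(F_19) = 28


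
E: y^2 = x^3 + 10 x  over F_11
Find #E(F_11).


For each x in F_11, count y with y^2 = x^3 + 10 x + 0 mod 11:
  x = 0: RHS = 0, y in [0]  -> 1 point(s)
  x = 1: RHS = 0, y in [0]  -> 1 point(s)
  x = 4: RHS = 5, y in [4, 7]  -> 2 point(s)
  x = 6: RHS = 1, y in [1, 10]  -> 2 point(s)
  x = 8: RHS = 9, y in [3, 8]  -> 2 point(s)
  x = 9: RHS = 5, y in [4, 7]  -> 2 point(s)
  x = 10: RHS = 0, y in [0]  -> 1 point(s)
Affine points: 11. Add the point at infinity: total = 12.

#E(F_11) = 12


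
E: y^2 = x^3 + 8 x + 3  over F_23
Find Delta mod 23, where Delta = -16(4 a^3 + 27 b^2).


4 a^3 + 27 b^2 = 4*8^3 + 27*3^2 = 2048 + 243 = 2291
Delta = -16 * (2291) = -36656
Delta mod 23 = 6

Delta = 6 (mod 23)


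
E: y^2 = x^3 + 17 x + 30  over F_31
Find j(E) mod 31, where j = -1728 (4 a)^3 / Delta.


Delta = -16(4 a^3 + 27 b^2) mod 31 = 3
-1728 * (4 a)^3 = -1728 * (4*17)^3 mod 31 = 23
j = 23 * 3^(-1) mod 31 = 18

j = 18 (mod 31)


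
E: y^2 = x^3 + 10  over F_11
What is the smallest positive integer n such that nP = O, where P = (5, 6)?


Compute successive multiples of P until we hit O:
  1P = (5, 6)
  2P = (5, 5)
  3P = O

ord(P) = 3


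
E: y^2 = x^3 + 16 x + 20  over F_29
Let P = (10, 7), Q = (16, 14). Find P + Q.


P != Q, so use the chord formula.
s = (y2 - y1) / (x2 - x1) = (7) / (6) mod 29 = 6
x3 = s^2 - x1 - x2 mod 29 = 6^2 - 10 - 16 = 10
y3 = s (x1 - x3) - y1 mod 29 = 6 * (10 - 10) - 7 = 22

P + Q = (10, 22)


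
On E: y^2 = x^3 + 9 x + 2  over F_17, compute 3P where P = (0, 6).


k = 3 = 11_2 (binary, LSB first: 11)
Double-and-add from P = (0, 6):
  bit 0 = 1: acc = O + (0, 6) = (0, 6)
  bit 1 = 1: acc = (0, 6) + (8, 5) = (13, 2)

3P = (13, 2)


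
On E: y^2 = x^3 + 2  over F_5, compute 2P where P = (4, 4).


Doubling: s = (3 x1^2 + a) / (2 y1)
s = (3*4^2 + 0) / (2*4) mod 5 = 1
x3 = s^2 - 2 x1 mod 5 = 1^2 - 2*4 = 3
y3 = s (x1 - x3) - y1 mod 5 = 1 * (4 - 3) - 4 = 2

2P = (3, 2)


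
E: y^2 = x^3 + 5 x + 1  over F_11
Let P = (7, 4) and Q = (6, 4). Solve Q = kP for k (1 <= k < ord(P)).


Enumerate multiples of P until we hit Q = (6, 4):
  1P = (7, 4)
  2P = (6, 4)
Match found at i = 2.

k = 2


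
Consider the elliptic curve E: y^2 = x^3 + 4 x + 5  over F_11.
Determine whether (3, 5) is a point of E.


Check whether y^2 = x^3 + 4 x + 5 (mod 11) for (x, y) = (3, 5).
LHS: y^2 = 5^2 mod 11 = 3
RHS: x^3 + 4 x + 5 = 3^3 + 4*3 + 5 mod 11 = 0
LHS != RHS

No, not on the curve


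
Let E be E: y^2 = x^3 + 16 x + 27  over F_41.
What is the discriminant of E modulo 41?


4 a^3 + 27 b^2 = 4*16^3 + 27*27^2 = 16384 + 19683 = 36067
Delta = -16 * (36067) = -577072
Delta mod 41 = 3

Delta = 3 (mod 41)


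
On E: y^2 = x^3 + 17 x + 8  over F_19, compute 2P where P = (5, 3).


Doubling: s = (3 x1^2 + a) / (2 y1)
s = (3*5^2 + 17) / (2*3) mod 19 = 9
x3 = s^2 - 2 x1 mod 19 = 9^2 - 2*5 = 14
y3 = s (x1 - x3) - y1 mod 19 = 9 * (5 - 14) - 3 = 11

2P = (14, 11)


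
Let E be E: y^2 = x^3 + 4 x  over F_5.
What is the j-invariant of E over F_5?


Delta = -16(4 a^3 + 27 b^2) mod 5 = 4
-1728 * (4 a)^3 = -1728 * (4*4)^3 mod 5 = 2
j = 2 * 4^(-1) mod 5 = 3

j = 3 (mod 5)


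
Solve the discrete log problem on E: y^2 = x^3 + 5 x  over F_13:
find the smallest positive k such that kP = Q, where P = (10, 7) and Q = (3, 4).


Enumerate multiples of P until we hit Q = (3, 4):
  1P = (10, 7)
  2P = (3, 9)
  3P = (3, 4)
Match found at i = 3.

k = 3


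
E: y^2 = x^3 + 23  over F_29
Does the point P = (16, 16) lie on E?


Check whether y^2 = x^3 + 0 x + 23 (mod 29) for (x, y) = (16, 16).
LHS: y^2 = 16^2 mod 29 = 24
RHS: x^3 + 0 x + 23 = 16^3 + 0*16 + 23 mod 29 = 1
LHS != RHS

No, not on the curve


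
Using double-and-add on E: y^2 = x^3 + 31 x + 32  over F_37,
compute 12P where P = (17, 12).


k = 12 = 1100_2 (binary, LSB first: 0011)
Double-and-add from P = (17, 12):
  bit 0 = 0: acc unchanged = O
  bit 1 = 0: acc unchanged = O
  bit 2 = 1: acc = O + (35, 6) = (35, 6)
  bit 3 = 1: acc = (35, 6) + (32, 14) = (10, 26)

12P = (10, 26)


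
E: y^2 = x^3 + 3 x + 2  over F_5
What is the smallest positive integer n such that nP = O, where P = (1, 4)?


Compute successive multiples of P until we hit O:
  1P = (1, 4)
  2P = (2, 4)
  3P = (2, 1)
  4P = (1, 1)
  5P = O

ord(P) = 5


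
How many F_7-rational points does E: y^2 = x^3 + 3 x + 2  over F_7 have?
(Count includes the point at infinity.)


For each x in F_7, count y with y^2 = x^3 + 3 x + 2 mod 7:
  x = 0: RHS = 2, y in [3, 4]  -> 2 point(s)
  x = 2: RHS = 2, y in [3, 4]  -> 2 point(s)
  x = 4: RHS = 1, y in [1, 6]  -> 2 point(s)
  x = 5: RHS = 2, y in [3, 4]  -> 2 point(s)
Affine points: 8. Add the point at infinity: total = 9.

#E(F_7) = 9


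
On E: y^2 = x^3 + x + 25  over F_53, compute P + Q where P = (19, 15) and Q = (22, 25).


P != Q, so use the chord formula.
s = (y2 - y1) / (x2 - x1) = (10) / (3) mod 53 = 21
x3 = s^2 - x1 - x2 mod 53 = 21^2 - 19 - 22 = 29
y3 = s (x1 - x3) - y1 mod 53 = 21 * (19 - 29) - 15 = 40

P + Q = (29, 40)


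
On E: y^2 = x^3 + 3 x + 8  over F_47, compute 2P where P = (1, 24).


Doubling: s = (3 x1^2 + a) / (2 y1)
s = (3*1^2 + 3) / (2*24) mod 47 = 6
x3 = s^2 - 2 x1 mod 47 = 6^2 - 2*1 = 34
y3 = s (x1 - x3) - y1 mod 47 = 6 * (1 - 34) - 24 = 13

2P = (34, 13)


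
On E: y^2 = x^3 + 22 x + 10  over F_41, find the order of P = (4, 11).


Compute successive multiples of P until we hit O:
  1P = (4, 11)
  2P = (15, 36)
  3P = (17, 34)
  4P = (11, 5)
  5P = (10, 0)
  6P = (11, 36)
  7P = (17, 7)
  8P = (15, 5)
  ... (continuing to 10P)
  10P = O

ord(P) = 10


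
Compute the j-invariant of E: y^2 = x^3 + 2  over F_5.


Delta = -16(4 a^3 + 27 b^2) mod 5 = 2
-1728 * (4 a)^3 = -1728 * (4*0)^3 mod 5 = 0
j = 0 * 2^(-1) mod 5 = 0

j = 0 (mod 5)


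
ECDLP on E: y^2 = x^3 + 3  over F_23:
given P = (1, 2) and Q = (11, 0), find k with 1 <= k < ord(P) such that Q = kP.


Enumerate multiples of P until we hit Q = (11, 0):
  1P = (1, 2)
  2P = (0, 16)
  3P = (11, 0)
Match found at i = 3.

k = 3


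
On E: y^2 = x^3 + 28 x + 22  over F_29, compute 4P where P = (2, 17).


k = 4 = 100_2 (binary, LSB first: 001)
Double-and-add from P = (2, 17):
  bit 0 = 0: acc unchanged = O
  bit 1 = 0: acc unchanged = O
  bit 2 = 1: acc = O + (2, 17) = (2, 17)

4P = (2, 17)


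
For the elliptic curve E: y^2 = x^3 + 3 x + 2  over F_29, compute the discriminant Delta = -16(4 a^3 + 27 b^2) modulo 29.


4 a^3 + 27 b^2 = 4*3^3 + 27*2^2 = 108 + 108 = 216
Delta = -16 * (216) = -3456
Delta mod 29 = 24

Delta = 24 (mod 29)


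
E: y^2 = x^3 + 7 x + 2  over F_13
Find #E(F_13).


For each x in F_13, count y with y^2 = x^3 + 7 x + 2 mod 13:
  x = 1: RHS = 10, y in [6, 7]  -> 2 point(s)
  x = 4: RHS = 3, y in [4, 9]  -> 2 point(s)
  x = 6: RHS = 0, y in [0]  -> 1 point(s)
  x = 7: RHS = 4, y in [2, 11]  -> 2 point(s)
  x = 9: RHS = 1, y in [1, 12]  -> 2 point(s)
Affine points: 9. Add the point at infinity: total = 10.

#E(F_13) = 10


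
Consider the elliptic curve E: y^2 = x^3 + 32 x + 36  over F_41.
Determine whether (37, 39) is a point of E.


Check whether y^2 = x^3 + 32 x + 36 (mod 41) for (x, y) = (37, 39).
LHS: y^2 = 39^2 mod 41 = 4
RHS: x^3 + 32 x + 36 = 37^3 + 32*37 + 36 mod 41 = 8
LHS != RHS

No, not on the curve


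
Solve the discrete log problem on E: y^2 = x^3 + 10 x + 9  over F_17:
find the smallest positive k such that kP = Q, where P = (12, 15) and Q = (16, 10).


Enumerate multiples of P until we hit Q = (16, 10):
  1P = (12, 15)
  2P = (10, 2)
  3P = (16, 10)
Match found at i = 3.

k = 3


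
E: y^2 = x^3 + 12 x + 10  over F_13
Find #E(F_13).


For each x in F_13, count y with y^2 = x^3 + 12 x + 10 mod 13:
  x = 0: RHS = 10, y in [6, 7]  -> 2 point(s)
  x = 1: RHS = 10, y in [6, 7]  -> 2 point(s)
  x = 2: RHS = 3, y in [4, 9]  -> 2 point(s)
  x = 5: RHS = 0, y in [0]  -> 1 point(s)
  x = 6: RHS = 12, y in [5, 8]  -> 2 point(s)
  x = 10: RHS = 12, y in [5, 8]  -> 2 point(s)
  x = 11: RHS = 4, y in [2, 11]  -> 2 point(s)
  x = 12: RHS = 10, y in [6, 7]  -> 2 point(s)
Affine points: 15. Add the point at infinity: total = 16.

#E(F_13) = 16


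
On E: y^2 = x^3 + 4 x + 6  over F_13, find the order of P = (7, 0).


Compute successive multiples of P until we hit O:
  1P = (7, 0)
  2P = O

ord(P) = 2


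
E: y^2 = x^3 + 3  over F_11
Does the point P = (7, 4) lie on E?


Check whether y^2 = x^3 + 0 x + 3 (mod 11) for (x, y) = (7, 4).
LHS: y^2 = 4^2 mod 11 = 5
RHS: x^3 + 0 x + 3 = 7^3 + 0*7 + 3 mod 11 = 5
LHS = RHS

Yes, on the curve


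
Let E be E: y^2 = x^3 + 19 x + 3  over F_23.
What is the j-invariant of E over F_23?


Delta = -16(4 a^3 + 27 b^2) mod 23 = 1
-1728 * (4 a)^3 = -1728 * (4*19)^3 mod 23 = 6
j = 6 * 1^(-1) mod 23 = 6

j = 6 (mod 23)


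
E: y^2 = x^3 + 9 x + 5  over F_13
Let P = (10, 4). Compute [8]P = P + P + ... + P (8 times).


k = 8 = 1000_2 (binary, LSB first: 0001)
Double-and-add from P = (10, 4):
  bit 0 = 0: acc unchanged = O
  bit 1 = 0: acc unchanged = O
  bit 2 = 0: acc unchanged = O
  bit 3 = 1: acc = O + (10, 9) = (10, 9)

8P = (10, 9)


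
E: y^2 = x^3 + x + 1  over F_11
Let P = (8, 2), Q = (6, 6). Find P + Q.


P != Q, so use the chord formula.
s = (y2 - y1) / (x2 - x1) = (4) / (9) mod 11 = 9
x3 = s^2 - x1 - x2 mod 11 = 9^2 - 8 - 6 = 1
y3 = s (x1 - x3) - y1 mod 11 = 9 * (8 - 1) - 2 = 6

P + Q = (1, 6)


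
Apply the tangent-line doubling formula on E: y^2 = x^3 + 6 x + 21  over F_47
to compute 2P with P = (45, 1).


Doubling: s = (3 x1^2 + a) / (2 y1)
s = (3*45^2 + 6) / (2*1) mod 47 = 9
x3 = s^2 - 2 x1 mod 47 = 9^2 - 2*45 = 38
y3 = s (x1 - x3) - y1 mod 47 = 9 * (45 - 38) - 1 = 15

2P = (38, 15)


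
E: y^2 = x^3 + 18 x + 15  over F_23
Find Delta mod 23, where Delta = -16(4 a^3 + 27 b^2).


4 a^3 + 27 b^2 = 4*18^3 + 27*15^2 = 23328 + 6075 = 29403
Delta = -16 * (29403) = -470448
Delta mod 23 = 17

Delta = 17 (mod 23)


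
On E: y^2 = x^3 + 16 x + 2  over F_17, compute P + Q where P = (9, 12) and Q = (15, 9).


P != Q, so use the chord formula.
s = (y2 - y1) / (x2 - x1) = (14) / (6) mod 17 = 8
x3 = s^2 - x1 - x2 mod 17 = 8^2 - 9 - 15 = 6
y3 = s (x1 - x3) - y1 mod 17 = 8 * (9 - 6) - 12 = 12

P + Q = (6, 12)


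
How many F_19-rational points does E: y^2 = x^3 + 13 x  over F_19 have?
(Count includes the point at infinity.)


For each x in F_19, count y with y^2 = x^3 + 13 x + 0 mod 19:
  x = 0: RHS = 0, y in [0]  -> 1 point(s)
  x = 3: RHS = 9, y in [3, 16]  -> 2 point(s)
  x = 5: RHS = 0, y in [0]  -> 1 point(s)
  x = 6: RHS = 9, y in [3, 16]  -> 2 point(s)
  x = 7: RHS = 16, y in [4, 15]  -> 2 point(s)
  x = 10: RHS = 9, y in [3, 16]  -> 2 point(s)
  x = 11: RHS = 11, y in [7, 12]  -> 2 point(s)
  x = 14: RHS = 0, y in [0]  -> 1 point(s)
  x = 15: RHS = 17, y in [6, 13]  -> 2 point(s)
  x = 17: RHS = 4, y in [2, 17]  -> 2 point(s)
  x = 18: RHS = 5, y in [9, 10]  -> 2 point(s)
Affine points: 19. Add the point at infinity: total = 20.

#E(F_19) = 20


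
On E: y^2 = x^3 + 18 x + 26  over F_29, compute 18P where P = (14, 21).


k = 18 = 10010_2 (binary, LSB first: 01001)
Double-and-add from P = (14, 21):
  bit 0 = 0: acc unchanged = O
  bit 1 = 1: acc = O + (5, 26) = (5, 26)
  bit 2 = 0: acc unchanged = (5, 26)
  bit 3 = 0: acc unchanged = (5, 26)
  bit 4 = 1: acc = (5, 26) + (17, 5) = (1, 25)

18P = (1, 25)


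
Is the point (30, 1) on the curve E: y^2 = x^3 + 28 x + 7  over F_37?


Check whether y^2 = x^3 + 28 x + 7 (mod 37) for (x, y) = (30, 1).
LHS: y^2 = 1^2 mod 37 = 1
RHS: x^3 + 28 x + 7 = 30^3 + 28*30 + 7 mod 37 = 23
LHS != RHS

No, not on the curve


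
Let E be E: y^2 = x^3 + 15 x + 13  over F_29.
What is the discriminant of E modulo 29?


4 a^3 + 27 b^2 = 4*15^3 + 27*13^2 = 13500 + 4563 = 18063
Delta = -16 * (18063) = -289008
Delta mod 29 = 6

Delta = 6 (mod 29)


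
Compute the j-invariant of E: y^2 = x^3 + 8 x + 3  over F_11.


Delta = -16(4 a^3 + 27 b^2) mod 11 = 7
-1728 * (4 a)^3 = -1728 * (4*8)^3 mod 11 = 1
j = 1 * 7^(-1) mod 11 = 8

j = 8 (mod 11)


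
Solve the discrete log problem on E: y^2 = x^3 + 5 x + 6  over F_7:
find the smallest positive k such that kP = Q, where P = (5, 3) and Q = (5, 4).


Enumerate multiples of P until we hit Q = (5, 4):
  1P = (5, 3)
  2P = (6, 0)
  3P = (5, 4)
Match found at i = 3.

k = 3


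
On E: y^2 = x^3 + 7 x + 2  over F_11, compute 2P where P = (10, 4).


Doubling: s = (3 x1^2 + a) / (2 y1)
s = (3*10^2 + 7) / (2*4) mod 11 = 4
x3 = s^2 - 2 x1 mod 11 = 4^2 - 2*10 = 7
y3 = s (x1 - x3) - y1 mod 11 = 4 * (10 - 7) - 4 = 8

2P = (7, 8)


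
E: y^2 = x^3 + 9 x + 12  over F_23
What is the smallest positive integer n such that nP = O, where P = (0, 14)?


Compute successive multiples of P until we hit O:
  1P = (0, 14)
  2P = (6, 12)
  3P = (12, 13)
  4P = (15, 16)
  5P = (21, 20)
  6P = (11, 19)
  7P = (20, 2)
  8P = (19, 2)
  ... (continuing to 27P)
  27P = O

ord(P) = 27


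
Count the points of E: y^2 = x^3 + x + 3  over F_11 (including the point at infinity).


For each x in F_11, count y with y^2 = x^3 + 1 x + 3 mod 11:
  x = 0: RHS = 3, y in [5, 6]  -> 2 point(s)
  x = 1: RHS = 5, y in [4, 7]  -> 2 point(s)
  x = 3: RHS = 0, y in [0]  -> 1 point(s)
  x = 4: RHS = 5, y in [4, 7]  -> 2 point(s)
  x = 5: RHS = 1, y in [1, 10]  -> 2 point(s)
  x = 6: RHS = 5, y in [4, 7]  -> 2 point(s)
  x = 7: RHS = 1, y in [1, 10]  -> 2 point(s)
  x = 9: RHS = 4, y in [2, 9]  -> 2 point(s)
  x = 10: RHS = 1, y in [1, 10]  -> 2 point(s)
Affine points: 17. Add the point at infinity: total = 18.

#E(F_11) = 18


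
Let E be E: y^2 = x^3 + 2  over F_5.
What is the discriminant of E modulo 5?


4 a^3 + 27 b^2 = 4*0^3 + 27*2^2 = 0 + 108 = 108
Delta = -16 * (108) = -1728
Delta mod 5 = 2

Delta = 2 (mod 5)


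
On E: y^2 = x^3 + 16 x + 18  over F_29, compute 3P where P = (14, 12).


k = 3 = 11_2 (binary, LSB first: 11)
Double-and-add from P = (14, 12):
  bit 0 = 1: acc = O + (14, 12) = (14, 12)
  bit 1 = 1: acc = (14, 12) + (2, 0) = (14, 17)

3P = (14, 17)


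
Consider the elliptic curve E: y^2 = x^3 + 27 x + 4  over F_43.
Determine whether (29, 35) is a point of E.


Check whether y^2 = x^3 + 27 x + 4 (mod 43) for (x, y) = (29, 35).
LHS: y^2 = 35^2 mod 43 = 21
RHS: x^3 + 27 x + 4 = 29^3 + 27*29 + 4 mod 43 = 21
LHS = RHS

Yes, on the curve


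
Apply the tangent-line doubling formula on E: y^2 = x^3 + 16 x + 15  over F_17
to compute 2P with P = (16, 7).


Doubling: s = (3 x1^2 + a) / (2 y1)
s = (3*16^2 + 16) / (2*7) mod 17 = 5
x3 = s^2 - 2 x1 mod 17 = 5^2 - 2*16 = 10
y3 = s (x1 - x3) - y1 mod 17 = 5 * (16 - 10) - 7 = 6

2P = (10, 6)


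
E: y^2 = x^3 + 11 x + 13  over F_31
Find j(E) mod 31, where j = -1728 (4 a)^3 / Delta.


Delta = -16(4 a^3 + 27 b^2) mod 31 = 1
-1728 * (4 a)^3 = -1728 * (4*11)^3 mod 31 = 30
j = 30 * 1^(-1) mod 31 = 30

j = 30 (mod 31)


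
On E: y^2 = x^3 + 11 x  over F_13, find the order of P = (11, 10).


Compute successive multiples of P until we hit O:
  1P = (11, 10)
  2P = (1, 8)
  3P = (0, 0)
  4P = (1, 5)
  5P = (11, 3)
  6P = O

ord(P) = 6


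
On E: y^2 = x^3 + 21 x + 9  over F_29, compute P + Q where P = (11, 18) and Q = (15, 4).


P != Q, so use the chord formula.
s = (y2 - y1) / (x2 - x1) = (15) / (4) mod 29 = 11
x3 = s^2 - x1 - x2 mod 29 = 11^2 - 11 - 15 = 8
y3 = s (x1 - x3) - y1 mod 29 = 11 * (11 - 8) - 18 = 15

P + Q = (8, 15)


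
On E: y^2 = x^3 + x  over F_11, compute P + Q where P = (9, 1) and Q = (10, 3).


P != Q, so use the chord formula.
s = (y2 - y1) / (x2 - x1) = (2) / (1) mod 11 = 2
x3 = s^2 - x1 - x2 mod 11 = 2^2 - 9 - 10 = 7
y3 = s (x1 - x3) - y1 mod 11 = 2 * (9 - 7) - 1 = 3

P + Q = (7, 3)


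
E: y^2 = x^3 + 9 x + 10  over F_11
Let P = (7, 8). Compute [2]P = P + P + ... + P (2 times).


k = 2 = 10_2 (binary, LSB first: 01)
Double-and-add from P = (7, 8):
  bit 0 = 0: acc unchanged = O
  bit 1 = 1: acc = O + (2, 5) = (2, 5)

2P = (2, 5)


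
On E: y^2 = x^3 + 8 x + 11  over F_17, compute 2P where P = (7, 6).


Doubling: s = (3 x1^2 + a) / (2 y1)
s = (3*7^2 + 8) / (2*6) mod 17 = 3
x3 = s^2 - 2 x1 mod 17 = 3^2 - 2*7 = 12
y3 = s (x1 - x3) - y1 mod 17 = 3 * (7 - 12) - 6 = 13

2P = (12, 13)


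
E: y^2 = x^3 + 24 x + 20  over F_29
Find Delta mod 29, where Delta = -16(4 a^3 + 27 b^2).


4 a^3 + 27 b^2 = 4*24^3 + 27*20^2 = 55296 + 10800 = 66096
Delta = -16 * (66096) = -1057536
Delta mod 29 = 7

Delta = 7 (mod 29)


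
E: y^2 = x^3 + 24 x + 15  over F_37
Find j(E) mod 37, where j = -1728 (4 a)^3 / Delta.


Delta = -16(4 a^3 + 27 b^2) mod 37 = 7
-1728 * (4 a)^3 = -1728 * (4*24)^3 mod 37 = 23
j = 23 * 7^(-1) mod 37 = 35

j = 35 (mod 37)


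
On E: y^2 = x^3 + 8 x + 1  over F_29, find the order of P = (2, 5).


Compute successive multiples of P until we hit O:
  1P = (2, 5)
  2P = (0, 28)
  3P = (7, 9)
  4P = (16, 7)
  5P = (27, 8)
  6P = (6, 27)
  7P = (15, 25)
  8P = (19, 9)
  ... (continuing to 25P)
  25P = O

ord(P) = 25


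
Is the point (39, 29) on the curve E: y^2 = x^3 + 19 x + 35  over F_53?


Check whether y^2 = x^3 + 19 x + 35 (mod 53) for (x, y) = (39, 29).
LHS: y^2 = 29^2 mod 53 = 46
RHS: x^3 + 19 x + 35 = 39^3 + 19*39 + 35 mod 53 = 46
LHS = RHS

Yes, on the curve


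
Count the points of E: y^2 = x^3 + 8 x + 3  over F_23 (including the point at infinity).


For each x in F_23, count y with y^2 = x^3 + 8 x + 3 mod 23:
  x = 0: RHS = 3, y in [7, 16]  -> 2 point(s)
  x = 1: RHS = 12, y in [9, 14]  -> 2 point(s)
  x = 2: RHS = 4, y in [2, 21]  -> 2 point(s)
  x = 3: RHS = 8, y in [10, 13]  -> 2 point(s)
  x = 8: RHS = 4, y in [2, 21]  -> 2 point(s)
  x = 10: RHS = 2, y in [5, 18]  -> 2 point(s)
  x = 13: RHS = 4, y in [2, 21]  -> 2 point(s)
  x = 15: RHS = 2, y in [5, 18]  -> 2 point(s)
  x = 16: RHS = 18, y in [8, 15]  -> 2 point(s)
  x = 21: RHS = 2, y in [5, 18]  -> 2 point(s)
Affine points: 20. Add the point at infinity: total = 21.

#E(F_23) = 21


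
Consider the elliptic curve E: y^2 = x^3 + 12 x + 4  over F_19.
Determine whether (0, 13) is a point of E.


Check whether y^2 = x^3 + 12 x + 4 (mod 19) for (x, y) = (0, 13).
LHS: y^2 = 13^2 mod 19 = 17
RHS: x^3 + 12 x + 4 = 0^3 + 12*0 + 4 mod 19 = 4
LHS != RHS

No, not on the curve


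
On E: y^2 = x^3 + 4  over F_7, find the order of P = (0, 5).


Compute successive multiples of P until we hit O:
  1P = (0, 5)
  2P = (0, 2)
  3P = O

ord(P) = 3


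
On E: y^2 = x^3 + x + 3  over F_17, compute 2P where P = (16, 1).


Doubling: s = (3 x1^2 + a) / (2 y1)
s = (3*16^2 + 1) / (2*1) mod 17 = 2
x3 = s^2 - 2 x1 mod 17 = 2^2 - 2*16 = 6
y3 = s (x1 - x3) - y1 mod 17 = 2 * (16 - 6) - 1 = 2

2P = (6, 2)


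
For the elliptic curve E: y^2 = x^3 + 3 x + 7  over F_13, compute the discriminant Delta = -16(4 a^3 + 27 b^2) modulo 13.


4 a^3 + 27 b^2 = 4*3^3 + 27*7^2 = 108 + 1323 = 1431
Delta = -16 * (1431) = -22896
Delta mod 13 = 10

Delta = 10 (mod 13)


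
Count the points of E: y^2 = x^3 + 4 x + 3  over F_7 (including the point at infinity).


For each x in F_7, count y with y^2 = x^3 + 4 x + 3 mod 7:
  x = 1: RHS = 1, y in [1, 6]  -> 2 point(s)
  x = 3: RHS = 0, y in [0]  -> 1 point(s)
  x = 5: RHS = 1, y in [1, 6]  -> 2 point(s)
Affine points: 5. Add the point at infinity: total = 6.

#E(F_7) = 6


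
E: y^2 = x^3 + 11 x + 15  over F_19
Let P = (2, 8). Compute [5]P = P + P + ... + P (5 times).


k = 5 = 101_2 (binary, LSB first: 101)
Double-and-add from P = (2, 8):
  bit 0 = 1: acc = O + (2, 8) = (2, 8)
  bit 1 = 0: acc unchanged = (2, 8)
  bit 2 = 1: acc = (2, 8) + (2, 8) = (2, 11)

5P = (2, 11)


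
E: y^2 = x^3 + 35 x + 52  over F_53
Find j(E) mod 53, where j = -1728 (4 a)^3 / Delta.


Delta = -16(4 a^3 + 27 b^2) mod 53 = 14
-1728 * (4 a)^3 = -1728 * (4*35)^3 mod 53 = 15
j = 15 * 14^(-1) mod 53 = 20

j = 20 (mod 53)


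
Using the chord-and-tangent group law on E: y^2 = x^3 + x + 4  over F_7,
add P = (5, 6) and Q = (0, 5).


P != Q, so use the chord formula.
s = (y2 - y1) / (x2 - x1) = (6) / (2) mod 7 = 3
x3 = s^2 - x1 - x2 mod 7 = 3^2 - 5 - 0 = 4
y3 = s (x1 - x3) - y1 mod 7 = 3 * (5 - 4) - 6 = 4

P + Q = (4, 4)


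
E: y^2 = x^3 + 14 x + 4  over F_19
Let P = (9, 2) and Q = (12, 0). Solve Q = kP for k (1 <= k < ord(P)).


Enumerate multiples of P until we hit Q = (12, 0):
  1P = (9, 2)
  2P = (12, 0)
Match found at i = 2.

k = 2


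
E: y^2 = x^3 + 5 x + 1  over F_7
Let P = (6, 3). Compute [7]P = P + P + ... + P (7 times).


k = 7 = 111_2 (binary, LSB first: 111)
Double-and-add from P = (6, 3):
  bit 0 = 1: acc = O + (6, 3) = (6, 3)
  bit 1 = 1: acc = (6, 3) + (3, 1) = (0, 1)
  bit 2 = 1: acc = (0, 1) + (5, 2) = (4, 1)

7P = (4, 1)


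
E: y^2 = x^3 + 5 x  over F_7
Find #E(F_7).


For each x in F_7, count y with y^2 = x^3 + 5 x + 0 mod 7:
  x = 0: RHS = 0, y in [0]  -> 1 point(s)
  x = 2: RHS = 4, y in [2, 5]  -> 2 point(s)
  x = 3: RHS = 0, y in [0]  -> 1 point(s)
  x = 4: RHS = 0, y in [0]  -> 1 point(s)
  x = 6: RHS = 1, y in [1, 6]  -> 2 point(s)
Affine points: 7. Add the point at infinity: total = 8.

#E(F_7) = 8


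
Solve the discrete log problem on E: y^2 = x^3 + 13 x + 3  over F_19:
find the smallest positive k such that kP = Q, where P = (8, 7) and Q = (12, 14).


Enumerate multiples of P until we hit Q = (12, 14):
  1P = (8, 7)
  2P = (12, 5)
  3P = (4, 10)
  4P = (4, 9)
  5P = (12, 14)
Match found at i = 5.

k = 5


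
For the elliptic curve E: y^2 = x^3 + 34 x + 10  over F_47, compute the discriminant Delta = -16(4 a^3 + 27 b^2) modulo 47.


4 a^3 + 27 b^2 = 4*34^3 + 27*10^2 = 157216 + 2700 = 159916
Delta = -16 * (159916) = -2558656
Delta mod 47 = 24

Delta = 24 (mod 47)


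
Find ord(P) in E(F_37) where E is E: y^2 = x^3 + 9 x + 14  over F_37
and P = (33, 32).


Compute successive multiples of P until we hit O:
  1P = (33, 32)
  2P = (12, 0)
  3P = (33, 5)
  4P = O

ord(P) = 4


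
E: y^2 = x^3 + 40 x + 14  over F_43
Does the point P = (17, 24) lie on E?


Check whether y^2 = x^3 + 40 x + 14 (mod 43) for (x, y) = (17, 24).
LHS: y^2 = 24^2 mod 43 = 17
RHS: x^3 + 40 x + 14 = 17^3 + 40*17 + 14 mod 43 = 17
LHS = RHS

Yes, on the curve


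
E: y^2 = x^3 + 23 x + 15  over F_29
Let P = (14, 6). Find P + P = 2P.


Doubling: s = (3 x1^2 + a) / (2 y1)
s = (3*14^2 + 23) / (2*6) mod 29 = 5
x3 = s^2 - 2 x1 mod 29 = 5^2 - 2*14 = 26
y3 = s (x1 - x3) - y1 mod 29 = 5 * (14 - 26) - 6 = 21

2P = (26, 21)


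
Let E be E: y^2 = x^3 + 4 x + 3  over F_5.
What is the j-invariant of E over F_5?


Delta = -16(4 a^3 + 27 b^2) mod 5 = 1
-1728 * (4 a)^3 = -1728 * (4*4)^3 mod 5 = 2
j = 2 * 1^(-1) mod 5 = 2

j = 2 (mod 5)


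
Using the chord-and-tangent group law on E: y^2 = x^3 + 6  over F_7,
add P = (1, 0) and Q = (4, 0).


P != Q, so use the chord formula.
s = (y2 - y1) / (x2 - x1) = (0) / (3) mod 7 = 0
x3 = s^2 - x1 - x2 mod 7 = 0^2 - 1 - 4 = 2
y3 = s (x1 - x3) - y1 mod 7 = 0 * (1 - 2) - 0 = 0

P + Q = (2, 0)


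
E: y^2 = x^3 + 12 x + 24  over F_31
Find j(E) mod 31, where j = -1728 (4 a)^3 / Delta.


Delta = -16(4 a^3 + 27 b^2) mod 31 = 21
-1728 * (4 a)^3 = -1728 * (4*12)^3 mod 31 = 27
j = 27 * 21^(-1) mod 31 = 19

j = 19 (mod 31)


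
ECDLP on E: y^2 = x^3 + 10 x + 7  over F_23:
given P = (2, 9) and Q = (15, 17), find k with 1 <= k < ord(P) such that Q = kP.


Enumerate multiples of P until we hit Q = (15, 17):
  1P = (2, 9)
  2P = (8, 22)
  3P = (3, 8)
  4P = (19, 8)
  5P = (18, 19)
  6P = (21, 5)
  7P = (1, 15)
  8P = (10, 16)
  9P = (15, 17)
Match found at i = 9.

k = 9


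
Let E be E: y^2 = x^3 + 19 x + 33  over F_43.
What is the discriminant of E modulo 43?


4 a^3 + 27 b^2 = 4*19^3 + 27*33^2 = 27436 + 29403 = 56839
Delta = -16 * (56839) = -909424
Delta mod 43 = 26

Delta = 26 (mod 43)


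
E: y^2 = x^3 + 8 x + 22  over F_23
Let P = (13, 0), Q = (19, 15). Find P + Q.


P != Q, so use the chord formula.
s = (y2 - y1) / (x2 - x1) = (15) / (6) mod 23 = 14
x3 = s^2 - x1 - x2 mod 23 = 14^2 - 13 - 19 = 3
y3 = s (x1 - x3) - y1 mod 23 = 14 * (13 - 3) - 0 = 2

P + Q = (3, 2)


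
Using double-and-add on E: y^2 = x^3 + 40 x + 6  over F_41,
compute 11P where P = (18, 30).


k = 11 = 1011_2 (binary, LSB first: 1101)
Double-and-add from P = (18, 30):
  bit 0 = 1: acc = O + (18, 30) = (18, 30)
  bit 1 = 1: acc = (18, 30) + (30, 30) = (34, 11)
  bit 2 = 0: acc unchanged = (34, 11)
  bit 3 = 1: acc = (34, 11) + (8, 31) = (19, 9)

11P = (19, 9)


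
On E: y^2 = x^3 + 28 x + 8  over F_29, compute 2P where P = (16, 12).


Doubling: s = (3 x1^2 + a) / (2 y1)
s = (3*16^2 + 28) / (2*12) mod 29 = 9
x3 = s^2 - 2 x1 mod 29 = 9^2 - 2*16 = 20
y3 = s (x1 - x3) - y1 mod 29 = 9 * (16 - 20) - 12 = 10

2P = (20, 10)


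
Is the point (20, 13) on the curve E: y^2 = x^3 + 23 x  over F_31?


Check whether y^2 = x^3 + 23 x + 0 (mod 31) for (x, y) = (20, 13).
LHS: y^2 = 13^2 mod 31 = 14
RHS: x^3 + 23 x + 0 = 20^3 + 23*20 + 0 mod 31 = 28
LHS != RHS

No, not on the curve


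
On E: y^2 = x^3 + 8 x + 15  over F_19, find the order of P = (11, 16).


Compute successive multiples of P until we hit O:
  1P = (11, 16)
  2P = (4, 4)
  3P = (5, 16)
  4P = (3, 3)
  5P = (2, 1)
  6P = (13, 6)
  7P = (1, 10)
  8P = (18, 14)
  ... (continuing to 17P)
  17P = O

ord(P) = 17


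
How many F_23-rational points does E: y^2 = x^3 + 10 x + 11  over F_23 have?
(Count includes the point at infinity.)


For each x in F_23, count y with y^2 = x^3 + 10 x + 11 mod 23:
  x = 2: RHS = 16, y in [4, 19]  -> 2 point(s)
  x = 4: RHS = 0, y in [0]  -> 1 point(s)
  x = 5: RHS = 2, y in [5, 18]  -> 2 point(s)
  x = 9: RHS = 2, y in [5, 18]  -> 2 point(s)
  x = 11: RHS = 3, y in [7, 16]  -> 2 point(s)
  x = 16: RHS = 12, y in [9, 14]  -> 2 point(s)
  x = 20: RHS = 0, y in [0]  -> 1 point(s)
  x = 21: RHS = 6, y in [11, 12]  -> 2 point(s)
  x = 22: RHS = 0, y in [0]  -> 1 point(s)
Affine points: 15. Add the point at infinity: total = 16.

#E(F_23) = 16


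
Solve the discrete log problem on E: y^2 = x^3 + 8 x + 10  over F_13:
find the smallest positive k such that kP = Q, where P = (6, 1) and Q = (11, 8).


Enumerate multiples of P until we hit Q = (11, 8):
  1P = (6, 1)
  2P = (11, 8)
Match found at i = 2.

k = 2


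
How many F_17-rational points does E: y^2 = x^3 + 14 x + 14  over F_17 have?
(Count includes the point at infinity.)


For each x in F_17, count y with y^2 = x^3 + 14 x + 14 mod 17:
  x = 2: RHS = 16, y in [4, 13]  -> 2 point(s)
  x = 3: RHS = 15, y in [7, 10]  -> 2 point(s)
  x = 4: RHS = 15, y in [7, 10]  -> 2 point(s)
  x = 6: RHS = 8, y in [5, 12]  -> 2 point(s)
  x = 7: RHS = 13, y in [8, 9]  -> 2 point(s)
  x = 8: RHS = 9, y in [3, 14]  -> 2 point(s)
  x = 9: RHS = 2, y in [6, 11]  -> 2 point(s)
  x = 10: RHS = 15, y in [7, 10]  -> 2 point(s)
  x = 13: RHS = 13, y in [8, 9]  -> 2 point(s)
  x = 14: RHS = 13, y in [8, 9]  -> 2 point(s)
  x = 16: RHS = 16, y in [4, 13]  -> 2 point(s)
Affine points: 22. Add the point at infinity: total = 23.

#E(F_17) = 23


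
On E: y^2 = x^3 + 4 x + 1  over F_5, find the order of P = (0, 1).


Compute successive multiples of P until we hit O:
  1P = (0, 1)
  2P = (4, 1)
  3P = (1, 4)
  4P = (3, 0)
  5P = (1, 1)
  6P = (4, 4)
  7P = (0, 4)
  8P = O

ord(P) = 8


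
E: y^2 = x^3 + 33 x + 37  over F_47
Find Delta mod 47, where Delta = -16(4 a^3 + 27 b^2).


4 a^3 + 27 b^2 = 4*33^3 + 27*37^2 = 143748 + 36963 = 180711
Delta = -16 * (180711) = -2891376
Delta mod 47 = 17

Delta = 17 (mod 47)


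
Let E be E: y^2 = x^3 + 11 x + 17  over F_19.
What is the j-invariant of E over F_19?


Delta = -16(4 a^3 + 27 b^2) mod 19 = 13
-1728 * (4 a)^3 = -1728 * (4*11)^3 mod 19 = 7
j = 7 * 13^(-1) mod 19 = 2

j = 2 (mod 19)


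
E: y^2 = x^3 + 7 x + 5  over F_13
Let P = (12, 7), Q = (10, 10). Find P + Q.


P != Q, so use the chord formula.
s = (y2 - y1) / (x2 - x1) = (3) / (11) mod 13 = 5
x3 = s^2 - x1 - x2 mod 13 = 5^2 - 12 - 10 = 3
y3 = s (x1 - x3) - y1 mod 13 = 5 * (12 - 3) - 7 = 12

P + Q = (3, 12)


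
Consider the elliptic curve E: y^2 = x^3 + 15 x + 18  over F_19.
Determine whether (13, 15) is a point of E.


Check whether y^2 = x^3 + 15 x + 18 (mod 19) for (x, y) = (13, 15).
LHS: y^2 = 15^2 mod 19 = 16
RHS: x^3 + 15 x + 18 = 13^3 + 15*13 + 18 mod 19 = 16
LHS = RHS

Yes, on the curve


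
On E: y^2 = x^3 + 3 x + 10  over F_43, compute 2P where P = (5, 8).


Doubling: s = (3 x1^2 + a) / (2 y1)
s = (3*5^2 + 3) / (2*8) mod 43 = 21
x3 = s^2 - 2 x1 mod 43 = 21^2 - 2*5 = 1
y3 = s (x1 - x3) - y1 mod 43 = 21 * (5 - 1) - 8 = 33

2P = (1, 33)


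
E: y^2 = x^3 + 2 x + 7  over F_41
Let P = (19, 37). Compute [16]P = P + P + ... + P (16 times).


k = 16 = 10000_2 (binary, LSB first: 00001)
Double-and-add from P = (19, 37):
  bit 0 = 0: acc unchanged = O
  bit 1 = 0: acc unchanged = O
  bit 2 = 0: acc unchanged = O
  bit 3 = 0: acc unchanged = O
  bit 4 = 1: acc = O + (3, 9) = (3, 9)

16P = (3, 9)


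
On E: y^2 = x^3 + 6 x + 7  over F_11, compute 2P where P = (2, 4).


k = 2 = 10_2 (binary, LSB first: 01)
Double-and-add from P = (2, 4):
  bit 0 = 0: acc unchanged = O
  bit 1 = 1: acc = O + (10, 0) = (10, 0)

2P = (10, 0)


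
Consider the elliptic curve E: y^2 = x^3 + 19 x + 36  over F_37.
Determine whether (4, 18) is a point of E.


Check whether y^2 = x^3 + 19 x + 36 (mod 37) for (x, y) = (4, 18).
LHS: y^2 = 18^2 mod 37 = 28
RHS: x^3 + 19 x + 36 = 4^3 + 19*4 + 36 mod 37 = 28
LHS = RHS

Yes, on the curve


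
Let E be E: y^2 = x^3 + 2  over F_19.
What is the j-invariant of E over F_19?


Delta = -16(4 a^3 + 27 b^2) mod 19 = 1
-1728 * (4 a)^3 = -1728 * (4*0)^3 mod 19 = 0
j = 0 * 1^(-1) mod 19 = 0

j = 0 (mod 19)


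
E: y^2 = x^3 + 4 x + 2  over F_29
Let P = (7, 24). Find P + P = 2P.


Doubling: s = (3 x1^2 + a) / (2 y1)
s = (3*7^2 + 4) / (2*24) mod 29 = 11
x3 = s^2 - 2 x1 mod 29 = 11^2 - 2*7 = 20
y3 = s (x1 - x3) - y1 mod 29 = 11 * (7 - 20) - 24 = 7

2P = (20, 7)


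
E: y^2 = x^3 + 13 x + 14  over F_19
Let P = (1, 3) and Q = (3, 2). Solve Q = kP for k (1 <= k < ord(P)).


Enumerate multiples of P until we hit Q = (3, 2):
  1P = (1, 3)
  2P = (3, 17)
  3P = (7, 12)
  4P = (18, 0)
  5P = (7, 7)
  6P = (3, 2)
Match found at i = 6.

k = 6


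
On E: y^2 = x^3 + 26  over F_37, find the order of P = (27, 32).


Compute successive multiples of P until we hit O:
  1P = (27, 32)
  2P = (32, 7)
  3P = (3, 33)
  4P = (0, 27)
  5P = (1, 29)
  6P = (21, 0)
  7P = (1, 8)
  8P = (0, 10)
  ... (continuing to 12P)
  12P = O

ord(P) = 12


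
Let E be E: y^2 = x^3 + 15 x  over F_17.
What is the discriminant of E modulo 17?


4 a^3 + 27 b^2 = 4*15^3 + 27*0^2 = 13500 + 0 = 13500
Delta = -16 * (13500) = -216000
Delta mod 17 = 2

Delta = 2 (mod 17)


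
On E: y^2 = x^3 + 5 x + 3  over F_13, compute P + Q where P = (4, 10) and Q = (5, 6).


P != Q, so use the chord formula.
s = (y2 - y1) / (x2 - x1) = (9) / (1) mod 13 = 9
x3 = s^2 - x1 - x2 mod 13 = 9^2 - 4 - 5 = 7
y3 = s (x1 - x3) - y1 mod 13 = 9 * (4 - 7) - 10 = 2

P + Q = (7, 2)


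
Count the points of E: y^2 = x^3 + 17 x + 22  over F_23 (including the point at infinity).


For each x in F_23, count y with y^2 = x^3 + 17 x + 22 mod 23:
  x = 2: RHS = 18, y in [8, 15]  -> 2 point(s)
  x = 3: RHS = 8, y in [10, 13]  -> 2 point(s)
  x = 4: RHS = 16, y in [4, 19]  -> 2 point(s)
  x = 5: RHS = 2, y in [5, 18]  -> 2 point(s)
  x = 6: RHS = 18, y in [8, 15]  -> 2 point(s)
  x = 7: RHS = 1, y in [1, 22]  -> 2 point(s)
  x = 8: RHS = 3, y in [7, 16]  -> 2 point(s)
  x = 13: RHS = 2, y in [5, 18]  -> 2 point(s)
  x = 15: RHS = 18, y in [8, 15]  -> 2 point(s)
  x = 17: RHS = 3, y in [7, 16]  -> 2 point(s)
  x = 20: RHS = 13, y in [6, 17]  -> 2 point(s)
  x = 21: RHS = 3, y in [7, 16]  -> 2 point(s)
  x = 22: RHS = 4, y in [2, 21]  -> 2 point(s)
Affine points: 26. Add the point at infinity: total = 27.

#E(F_23) = 27


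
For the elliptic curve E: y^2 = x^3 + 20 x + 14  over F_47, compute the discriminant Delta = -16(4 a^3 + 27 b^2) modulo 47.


4 a^3 + 27 b^2 = 4*20^3 + 27*14^2 = 32000 + 5292 = 37292
Delta = -16 * (37292) = -596672
Delta mod 47 = 40

Delta = 40 (mod 47)


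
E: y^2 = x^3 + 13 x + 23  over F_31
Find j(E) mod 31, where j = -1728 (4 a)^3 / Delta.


Delta = -16(4 a^3 + 27 b^2) mod 31 = 12
-1728 * (4 a)^3 = -1728 * (4*13)^3 mod 31 = 29
j = 29 * 12^(-1) mod 31 = 5

j = 5 (mod 31)


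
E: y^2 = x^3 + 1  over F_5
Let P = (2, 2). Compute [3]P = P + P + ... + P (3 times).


k = 3 = 11_2 (binary, LSB first: 11)
Double-and-add from P = (2, 2):
  bit 0 = 1: acc = O + (2, 2) = (2, 2)
  bit 1 = 1: acc = (2, 2) + (0, 4) = (4, 0)

3P = (4, 0)


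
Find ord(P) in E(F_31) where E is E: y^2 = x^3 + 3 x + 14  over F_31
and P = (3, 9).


Compute successive multiples of P until we hit O:
  1P = (3, 9)
  2P = (14, 14)
  3P = (16, 2)
  4P = (0, 18)
  5P = (6, 0)
  6P = (0, 13)
  7P = (16, 29)
  8P = (14, 17)
  ... (continuing to 10P)
  10P = O

ord(P) = 10


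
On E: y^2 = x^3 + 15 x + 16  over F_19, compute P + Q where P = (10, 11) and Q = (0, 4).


P != Q, so use the chord formula.
s = (y2 - y1) / (x2 - x1) = (12) / (9) mod 19 = 14
x3 = s^2 - x1 - x2 mod 19 = 14^2 - 10 - 0 = 15
y3 = s (x1 - x3) - y1 mod 19 = 14 * (10 - 15) - 11 = 14

P + Q = (15, 14)


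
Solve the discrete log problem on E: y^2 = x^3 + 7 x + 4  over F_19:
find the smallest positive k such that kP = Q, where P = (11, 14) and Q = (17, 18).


Enumerate multiples of P until we hit Q = (17, 18):
  1P = (11, 14)
  2P = (17, 18)
Match found at i = 2.

k = 2


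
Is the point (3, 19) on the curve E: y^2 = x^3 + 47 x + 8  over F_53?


Check whether y^2 = x^3 + 47 x + 8 (mod 53) for (x, y) = (3, 19).
LHS: y^2 = 19^2 mod 53 = 43
RHS: x^3 + 47 x + 8 = 3^3 + 47*3 + 8 mod 53 = 17
LHS != RHS

No, not on the curve


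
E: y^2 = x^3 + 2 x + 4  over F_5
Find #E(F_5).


For each x in F_5, count y with y^2 = x^3 + 2 x + 4 mod 5:
  x = 0: RHS = 4, y in [2, 3]  -> 2 point(s)
  x = 2: RHS = 1, y in [1, 4]  -> 2 point(s)
  x = 4: RHS = 1, y in [1, 4]  -> 2 point(s)
Affine points: 6. Add the point at infinity: total = 7.

#E(F_5) = 7


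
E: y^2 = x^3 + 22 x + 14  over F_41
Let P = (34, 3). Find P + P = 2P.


Doubling: s = (3 x1^2 + a) / (2 y1)
s = (3*34^2 + 22) / (2*3) mod 41 = 35
x3 = s^2 - 2 x1 mod 41 = 35^2 - 2*34 = 9
y3 = s (x1 - x3) - y1 mod 41 = 35 * (34 - 9) - 3 = 11

2P = (9, 11)


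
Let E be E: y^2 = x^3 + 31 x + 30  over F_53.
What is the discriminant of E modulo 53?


4 a^3 + 27 b^2 = 4*31^3 + 27*30^2 = 119164 + 24300 = 143464
Delta = -16 * (143464) = -2295424
Delta mod 53 = 6

Delta = 6 (mod 53)


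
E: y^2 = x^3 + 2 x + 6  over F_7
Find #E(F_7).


For each x in F_7, count y with y^2 = x^3 + 2 x + 6 mod 7:
  x = 1: RHS = 2, y in [3, 4]  -> 2 point(s)
  x = 2: RHS = 4, y in [2, 5]  -> 2 point(s)
  x = 3: RHS = 4, y in [2, 5]  -> 2 point(s)
  x = 4: RHS = 1, y in [1, 6]  -> 2 point(s)
  x = 5: RHS = 1, y in [1, 6]  -> 2 point(s)
Affine points: 10. Add the point at infinity: total = 11.

#E(F_7) = 11


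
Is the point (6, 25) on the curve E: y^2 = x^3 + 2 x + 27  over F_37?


Check whether y^2 = x^3 + 2 x + 27 (mod 37) for (x, y) = (6, 25).
LHS: y^2 = 25^2 mod 37 = 33
RHS: x^3 + 2 x + 27 = 6^3 + 2*6 + 27 mod 37 = 33
LHS = RHS

Yes, on the curve


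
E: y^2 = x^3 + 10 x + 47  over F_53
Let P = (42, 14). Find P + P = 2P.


Doubling: s = (3 x1^2 + a) / (2 y1)
s = (3*42^2 + 10) / (2*14) mod 53 = 19
x3 = s^2 - 2 x1 mod 53 = 19^2 - 2*42 = 12
y3 = s (x1 - x3) - y1 mod 53 = 19 * (42 - 12) - 14 = 26

2P = (12, 26)


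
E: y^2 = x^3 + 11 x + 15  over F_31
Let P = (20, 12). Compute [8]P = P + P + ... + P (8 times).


k = 8 = 1000_2 (binary, LSB first: 0001)
Double-and-add from P = (20, 12):
  bit 0 = 0: acc unchanged = O
  bit 1 = 0: acc unchanged = O
  bit 2 = 0: acc unchanged = O
  bit 3 = 1: acc = O + (6, 24) = (6, 24)

8P = (6, 24)


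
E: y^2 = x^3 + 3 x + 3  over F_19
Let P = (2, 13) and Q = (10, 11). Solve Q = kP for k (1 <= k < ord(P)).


Enumerate multiples of P until we hit Q = (10, 11):
  1P = (2, 13)
  2P = (13, 15)
  3P = (10, 8)
  4P = (16, 10)
  5P = (12, 0)
  6P = (16, 9)
  7P = (10, 11)
Match found at i = 7.

k = 7


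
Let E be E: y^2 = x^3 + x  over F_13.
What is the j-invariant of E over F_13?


Delta = -16(4 a^3 + 27 b^2) mod 13 = 1
-1728 * (4 a)^3 = -1728 * (4*1)^3 mod 13 = 12
j = 12 * 1^(-1) mod 13 = 12

j = 12 (mod 13)


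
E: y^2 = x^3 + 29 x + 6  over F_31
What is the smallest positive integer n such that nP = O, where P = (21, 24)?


Compute successive multiples of P until we hit O:
  1P = (21, 24)
  2P = (22, 15)
  3P = (7, 5)
  4P = (5, 11)
  5P = (30, 21)
  6P = (18, 6)
  7P = (28, 27)
  8P = (29, 8)
  ... (continuing to 42P)
  42P = O

ord(P) = 42


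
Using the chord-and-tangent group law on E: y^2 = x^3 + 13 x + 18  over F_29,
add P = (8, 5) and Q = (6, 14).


P != Q, so use the chord formula.
s = (y2 - y1) / (x2 - x1) = (9) / (27) mod 29 = 10
x3 = s^2 - x1 - x2 mod 29 = 10^2 - 8 - 6 = 28
y3 = s (x1 - x3) - y1 mod 29 = 10 * (8 - 28) - 5 = 27

P + Q = (28, 27)


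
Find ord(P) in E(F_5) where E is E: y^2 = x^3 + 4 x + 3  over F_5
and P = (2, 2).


Compute successive multiples of P until we hit O:
  1P = (2, 2)
  2P = (2, 3)
  3P = O

ord(P) = 3


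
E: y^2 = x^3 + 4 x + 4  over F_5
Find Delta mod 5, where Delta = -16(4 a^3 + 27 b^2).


4 a^3 + 27 b^2 = 4*4^3 + 27*4^2 = 256 + 432 = 688
Delta = -16 * (688) = -11008
Delta mod 5 = 2

Delta = 2 (mod 5)
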